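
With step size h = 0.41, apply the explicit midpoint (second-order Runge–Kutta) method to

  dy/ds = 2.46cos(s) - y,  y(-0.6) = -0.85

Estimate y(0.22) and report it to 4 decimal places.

0.9317

Midpoint: k1 = f(s_n, y_n); k2 = f(s_n + h/2, y_n + (h/2)·k1); y_{n+1} = y_n + h·k2.
s=-0.600000, y=-0.850000:
  k1 = f(-0.600000, -0.850000) = 2.880326
  k2 = f(-0.395000, -0.259533) = 2.530105
  y ← -0.850000 + 0.41·2.530105 = 0.187343
s=-0.190000, y=0.187343:
  k1 = f(-0.190000, 0.187343) = 2.228387
  k2 = f(0.015000, 0.644162) = 1.815561
  y ← 0.187343 + 0.41·1.815561 = 0.931723
y(0.22) ≈ 0.9317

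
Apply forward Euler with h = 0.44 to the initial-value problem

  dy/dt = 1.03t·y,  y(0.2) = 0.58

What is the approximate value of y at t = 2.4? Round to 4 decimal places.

Euler: y_{n+1} = y_n + h·f(t_n, y_n).
t=0.200000, y=0.580000: f=0.119480 → y ← 0.580000 + 0.44·0.119480 = 0.632571
t=0.640000, y=0.632571: f=0.416991 → y ← 0.632571 + 0.44·0.416991 = 0.816047
t=1.080000, y=0.816047: f=0.907771 → y ← 0.816047 + 0.44·0.907771 = 1.215466
t=1.520000, y=1.215466: f=1.902934 → y ← 1.215466 + 0.44·1.902934 = 2.052757
t=1.960000, y=2.052757: f=4.144107 → y ← 2.052757 + 0.44·4.144107 = 3.876164
y(2.4) ≈ 3.8762

3.8762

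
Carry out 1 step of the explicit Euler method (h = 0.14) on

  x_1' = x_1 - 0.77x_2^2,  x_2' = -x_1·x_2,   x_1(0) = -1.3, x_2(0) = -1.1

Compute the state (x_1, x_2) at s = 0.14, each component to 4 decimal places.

-1.6124, -1.3002

Euler on (x_1,x_2): x_1_{n+1} = x_1_n + h·x_1', x_2_{n+1} = x_2_n + h·x_2'.
0.000000: (-1.300000, -1.100000); f=(-2.231700, -1.430000) → (-1.612438, -1.300200)
(x_1(0.14), x_2(0.14)) ≈ (-1.6124, -1.3002)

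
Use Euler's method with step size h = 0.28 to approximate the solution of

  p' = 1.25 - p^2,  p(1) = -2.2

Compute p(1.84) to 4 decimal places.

Euler: p_{n+1} = p_n + h·f(x_n, p_n).
x=1.000000, p=-2.200000: f=-3.590000 → p ← -2.200000 + 0.28·(-3.590000) = -3.205200
x=1.280000, p=-3.205200: f=-9.023307 → p ← -3.205200 + 0.28·(-9.023307) = -5.731726
x=1.560000, p=-5.731726: f=-31.602683 → p ← -5.731726 + 0.28·(-31.602683) = -14.580477
p(1.84) ≈ -14.5805

-14.5805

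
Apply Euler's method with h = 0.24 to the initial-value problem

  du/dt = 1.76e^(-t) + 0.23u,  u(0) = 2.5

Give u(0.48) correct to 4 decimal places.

Euler: u_{n+1} = u_n + h·f(t_n, u_n).
t=0.000000, u=2.500000: f=2.335000 → u ← 2.500000 + 0.24·2.335000 = 3.060400
t=0.240000, u=3.060400: f=2.088357 → u ← 3.060400 + 0.24·2.088357 = 3.561606
u(0.48) ≈ 3.5616

3.5616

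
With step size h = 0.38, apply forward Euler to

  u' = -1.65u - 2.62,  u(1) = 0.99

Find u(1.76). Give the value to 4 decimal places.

Euler: u_{n+1} = u_n + h·f(x_n, u_n).
x=1.000000, u=0.990000: f=-4.253500 → u ← 0.990000 + 0.38·(-4.253500) = -0.626330
x=1.380000, u=-0.626330: f=-1.586556 → u ← -0.626330 + 0.38·(-1.586556) = -1.229221
u(1.76) ≈ -1.2292

-1.2292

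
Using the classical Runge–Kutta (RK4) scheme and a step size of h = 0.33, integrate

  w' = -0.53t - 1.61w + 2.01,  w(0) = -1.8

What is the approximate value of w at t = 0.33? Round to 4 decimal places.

-0.5690

RK4: k1 = f(t_n, w_n); k2 = f(t_n + h/2, w_n + (h/2)·k1); k3 = f(t_n + h/2, w_n + (h/2)·k2); k4 = f(t_n + h, w_n + h·k3); w_{n+1} = w_n + (h/6)·(k1 + 2k2 + 2k3 + k4).
t=0.000000, w=-1.800000:
  k1 = f(0.000000, -1.800000) = 4.908000
  k2 = f(0.165000, -0.990180) = 3.516740
  k3 = f(0.165000, -1.219738) = 3.886328
  k4 = f(0.330000, -0.517512) = 2.668294
  w ← -1.800000 + (0.33/6)·(k1 + 2k2 + 2k3 + k4) = -0.568966
w(0.33) ≈ -0.5690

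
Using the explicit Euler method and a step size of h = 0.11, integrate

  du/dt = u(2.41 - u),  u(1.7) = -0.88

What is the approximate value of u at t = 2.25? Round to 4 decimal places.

Euler: u_{n+1} = u_n + h·f(t_n, u_n).
t=1.700000, u=-0.880000: f=-2.895200 → u ← -0.880000 + 0.11·(-2.895200) = -1.198472
t=1.810000, u=-1.198472: f=-4.324653 → u ← -1.198472 + 0.11·(-4.324653) = -1.674184
t=1.920000, u=-1.674184: f=-6.837674 → u ← -1.674184 + 0.11·(-6.837674) = -2.426328
t=2.030000, u=-2.426328: f=-11.734518 → u ← -2.426328 + 0.11·(-11.734518) = -3.717125
t=2.140000, u=-3.717125: f=-22.775289 → u ← -3.717125 + 0.11·(-22.775289) = -6.222407
u(2.25) ≈ -6.2224

-6.2224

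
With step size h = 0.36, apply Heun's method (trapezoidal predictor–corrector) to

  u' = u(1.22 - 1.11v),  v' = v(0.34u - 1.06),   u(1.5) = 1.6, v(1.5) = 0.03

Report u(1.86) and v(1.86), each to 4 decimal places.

2.4321, 0.0260

Heun on (u,v): k1 = f(x_n, state_n); k2 = f(x_n + h, state_n + h·k1); state_{n+1} = state_n + (h/2)·(k1 + k2).
1.500000: (1.600000, 0.030000)
  k1 = (1.898720, -0.015480)
  predictor → (2.283539, 0.024427)
  k2 = (2.724002, -0.006927)
  → (2.432090, 0.025967)
(u(1.86), v(1.86)) ≈ (2.4321, 0.0260)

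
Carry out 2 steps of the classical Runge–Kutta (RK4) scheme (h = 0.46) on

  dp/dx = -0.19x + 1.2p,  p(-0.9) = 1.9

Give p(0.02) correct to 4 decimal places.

5.8946

RK4: k1 = f(x_n, p_n); k2 = f(x_n + h/2, p_n + (h/2)·k1); k3 = f(x_n + h/2, p_n + (h/2)·k2); k4 = f(x_n + h, p_n + h·k3); p_{n+1} = p_n + (h/6)·(k1 + 2k2 + 2k3 + k4).
x=-0.900000, p=1.900000:
  k1 = f(-0.900000, 1.900000) = 2.451000
  k2 = f(-0.670000, 2.463730) = 3.083776
  k3 = f(-0.670000, 2.609268) = 3.258422
  k4 = f(-0.440000, 3.398874) = 4.162249
  p ← 1.900000 + (0.46/6)·(k1 + 2k2 + 2k3 + k4) = 3.379486
x=-0.440000, p=3.379486:
  k1 = f(-0.440000, 3.379486) = 4.138983
  k2 = f(-0.210000, 4.331452) = 5.237643
  k3 = f(-0.210000, 4.584144) = 5.540873
  k4 = f(0.020000, 5.928288) = 7.110145
  p ← 3.379486 + (0.46/6)·(k1 + 2k2 + 2k3 + k4) = 5.894625
p(0.02) ≈ 5.8946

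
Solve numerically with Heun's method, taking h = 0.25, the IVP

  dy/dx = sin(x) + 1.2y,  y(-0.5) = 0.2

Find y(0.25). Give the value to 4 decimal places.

Heun: k1 = f(x_n, y_n); k2 = f(x_n + h, y_n + h·k1); y_{n+1} = y_n + (h/2)·(k1 + k2).
x=-0.500000, y=0.200000:
  k1 = f(-0.500000, 0.200000) = -0.239426
  k2 = f(-0.250000, 0.140144) = -0.079232
  y ← 0.200000 + (0.25/2)·(-0.239426 + (-0.079232)) = 0.160168
x=-0.250000, y=0.160168:
  k1 = f(-0.250000, 0.160168) = -0.055203
  k2 = f(0.000000, 0.146367) = 0.175641
  y ← 0.160168 + (0.25/2)·(-0.055203 + 0.175641) = 0.175223
x=0.000000, y=0.175223:
  k1 = f(0.000000, 0.175223) = 0.210267
  k2 = f(0.250000, 0.227789) = 0.520751
  y ← 0.175223 + (0.25/2)·(0.210267 + 0.520751) = 0.266600
y(0.25) ≈ 0.2666

0.2666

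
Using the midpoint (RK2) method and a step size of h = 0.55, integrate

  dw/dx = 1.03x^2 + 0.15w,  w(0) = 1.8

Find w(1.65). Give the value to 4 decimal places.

Midpoint: k1 = f(x_n, w_n); k2 = f(x_n + h/2, w_n + (h/2)·k1); w_{n+1} = w_n + h·k2.
x=0.000000, w=1.800000:
  k1 = f(0.000000, 1.800000) = 0.270000
  k2 = f(0.275000, 1.874250) = 0.359031
  w ← 1.800000 + 0.55·0.359031 = 1.997467
x=0.550000, w=1.997467:
  k1 = f(0.550000, 1.997467) = 0.611195
  k2 = f(0.825000, 2.165546) = 1.025876
  w ← 1.997467 + 0.55·1.025876 = 2.561699
x=1.100000, w=2.561699:
  k1 = f(1.100000, 2.561699) = 1.630555
  k2 = f(1.375000, 3.010101) = 2.398859
  w ← 2.561699 + 0.55·2.398859 = 3.881071
w(1.65) ≈ 3.8811

3.8811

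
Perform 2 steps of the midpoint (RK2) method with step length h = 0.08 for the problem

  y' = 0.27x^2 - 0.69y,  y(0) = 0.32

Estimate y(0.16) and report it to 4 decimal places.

0.2869

Midpoint: k1 = f(x_n, y_n); k2 = f(x_n + h/2, y_n + (h/2)·k1); y_{n+1} = y_n + h·k2.
x=0.000000, y=0.320000:
  k1 = f(0.000000, 0.320000) = -0.220800
  k2 = f(0.040000, 0.311168) = -0.214274
  y ← 0.320000 + 0.08·(-0.214274) = 0.302858
x=0.080000, y=0.302858:
  k1 = f(0.080000, 0.302858) = -0.207244
  k2 = f(0.120000, 0.294568) = -0.199364
  y ← 0.302858 + 0.08·(-0.199364) = 0.286909
y(0.16) ≈ 0.2869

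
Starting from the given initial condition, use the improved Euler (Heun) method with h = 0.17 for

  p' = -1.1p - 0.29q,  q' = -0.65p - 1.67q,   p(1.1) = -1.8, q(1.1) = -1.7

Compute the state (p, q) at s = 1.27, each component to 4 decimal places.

Heun on (p,q): k1 = f(s_n, state_n); k2 = f(s_n + h, state_n + h·k1); state_{n+1} = state_n + (h/2)·(k1 + k2).
1.100000: (-1.800000, -1.700000)
  k1 = (2.473000, 4.009000)
  predictor → (-1.379590, -1.018470)
  k2 = (1.812905, 2.597578)
  → (-1.435698, -1.138441)
(p(1.27), q(1.27)) ≈ (-1.4357, -1.1384)

-1.4357, -1.1384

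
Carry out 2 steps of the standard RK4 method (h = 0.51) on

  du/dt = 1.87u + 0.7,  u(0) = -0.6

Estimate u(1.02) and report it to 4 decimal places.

RK4: k1 = f(t_n, u_n); k2 = f(t_n + h/2, u_n + (h/2)·k1); k3 = f(t_n + h/2, u_n + (h/2)·k2); k4 = f(t_n + h, u_n + h·k3); u_{n+1} = u_n + (h/6)·(k1 + 2k2 + 2k3 + k4).
t=0.000000, u=-0.600000:
  k1 = f(0.000000, -0.600000) = -0.422000
  k2 = f(0.255000, -0.707610) = -0.623231
  k3 = f(0.255000, -0.758924) = -0.719188
  k4 = f(0.510000, -0.966786) = -1.107889
  u ← -0.600000 + (0.51/6)·(k1 + 2k2 + 2k3 + k4) = -0.958252
t=0.510000, u=-0.958252:
  k1 = f(0.510000, -0.958252) = -1.091931
  k2 = f(0.765000, -1.236694) = -1.612618
  k3 = f(0.765000, -1.369469) = -1.860907
  k4 = f(1.020000, -1.907314) = -2.866678
  u ← -0.958252 + (0.51/6)·(k1 + 2k2 + 2k3 + k4) = -1.885233
u(1.02) ≈ -1.8852

-1.8852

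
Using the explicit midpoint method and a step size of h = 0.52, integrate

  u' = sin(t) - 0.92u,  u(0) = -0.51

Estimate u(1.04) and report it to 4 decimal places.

Midpoint: k1 = f(t_n, u_n); k2 = f(t_n + h/2, u_n + (h/2)·k1); u_{n+1} = u_n + h·k2.
t=0.000000, u=-0.510000:
  k1 = f(0.000000, -0.510000) = 0.469200
  k2 = f(0.260000, -0.388008) = 0.614048
  u ← -0.510000 + 0.52·0.614048 = -0.190695
t=0.520000, u=-0.190695:
  k1 = f(0.520000, -0.190695) = 0.672320
  k2 = f(0.780000, -0.015892) = 0.717900
  u ← -0.190695 + 0.52·0.717900 = 0.182613
u(1.04) ≈ 0.1826

0.1826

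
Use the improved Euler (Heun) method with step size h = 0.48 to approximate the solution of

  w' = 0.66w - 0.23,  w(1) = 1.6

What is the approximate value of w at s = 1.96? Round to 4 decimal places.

Heun: k1 = f(s_n, w_n); k2 = f(s_n + h, w_n + h·k1); w_{n+1} = w_n + (h/2)·(k1 + k2).
s=1.000000, w=1.600000:
  k1 = f(1.000000, 1.600000) = 0.826000
  k2 = f(1.480000, 1.996480) = 1.087677
  w ← 1.600000 + (0.48/2)·(0.826000 + 1.087677) = 2.059282
s=1.480000, w=2.059282:
  k1 = f(1.480000, 2.059282) = 1.129126
  k2 = f(1.960000, 2.601263) = 1.486834
  w ← 2.059282 + (0.48/2)·(1.129126 + 1.486834) = 2.687113
w(1.96) ≈ 2.6871

2.6871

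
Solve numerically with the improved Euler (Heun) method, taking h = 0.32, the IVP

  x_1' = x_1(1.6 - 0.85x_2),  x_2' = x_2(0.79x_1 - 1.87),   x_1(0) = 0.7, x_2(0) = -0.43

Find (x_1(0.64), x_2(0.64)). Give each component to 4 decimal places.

2.1908, -0.2482

Heun on (x_1,x_2): k1 = f(t_n, state_n); k2 = f(t_n + h, state_n + h·k1); state_{n+1} = state_n + (h/2)·(k1 + k2).
0.000000: (0.700000, -0.430000)
  k1 = (1.375850, 0.566310)
  predictor → (1.140272, -0.248781)
  k2 = (2.065561, 0.241115)
  → (1.250626, -0.300812)
0.320000: (1.250626, -0.300812)
  k1 = (2.320774, 0.265318)
  predictor → (1.993274, -0.215910)
  k2 = (3.555051, 0.063761)
  → (2.190758, -0.248159)
(x_1(0.64), x_2(0.64)) ≈ (2.1908, -0.2482)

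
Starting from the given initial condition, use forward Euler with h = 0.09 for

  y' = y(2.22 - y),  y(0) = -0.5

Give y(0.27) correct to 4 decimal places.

-0.9928

Euler: y_{n+1} = y_n + h·f(t_n, y_n).
t=0.000000, y=-0.500000: f=-1.360000 → y ← -0.500000 + 0.09·(-1.360000) = -0.622400
t=0.090000, y=-0.622400: f=-1.769110 → y ← -0.622400 + 0.09·(-1.769110) = -0.781620
t=0.180000, y=-0.781620: f=-2.346126 → y ← -0.781620 + 0.09·(-2.346126) = -0.992771
y(0.27) ≈ -0.9928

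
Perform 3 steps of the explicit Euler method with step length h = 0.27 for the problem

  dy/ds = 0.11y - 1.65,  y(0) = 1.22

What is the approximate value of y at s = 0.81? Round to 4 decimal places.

-0.0446

Euler: y_{n+1} = y_n + h·f(s_n, y_n).
s=0.000000, y=1.220000: f=-1.515800 → y ← 1.220000 + 0.27·(-1.515800) = 0.810734
s=0.270000, y=0.810734: f=-1.560819 → y ← 0.810734 + 0.27·(-1.560819) = 0.389313
s=0.540000, y=0.389313: f=-1.607176 → y ← 0.389313 + 0.27·(-1.607176) = -0.044625
y(0.81) ≈ -0.0446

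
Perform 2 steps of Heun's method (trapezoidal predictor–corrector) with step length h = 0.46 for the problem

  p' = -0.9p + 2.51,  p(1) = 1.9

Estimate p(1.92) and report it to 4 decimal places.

Heun: k1 = f(t_n, p_n); k2 = f(t_n + h, p_n + h·k1); p_{n+1} = p_n + (h/2)·(k1 + k2).
t=1.000000, p=1.900000:
  k1 = f(1.000000, 1.900000) = 0.800000
  k2 = f(1.460000, 2.268000) = 0.468800
  p ← 1.900000 + (0.46/2)·(0.800000 + 0.468800) = 2.191824
t=1.460000, p=2.191824:
  k1 = f(1.460000, 2.191824) = 0.537358
  k2 = f(1.920000, 2.439009) = 0.314892
  p ← 2.191824 + (0.46/2)·(0.537358 + 0.314892) = 2.387842
p(1.92) ≈ 2.3878

2.3878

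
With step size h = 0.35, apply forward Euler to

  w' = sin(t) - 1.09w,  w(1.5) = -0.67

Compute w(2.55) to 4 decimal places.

Euler: w_{n+1} = w_n + h·f(t_n, w_n).
t=1.500000, w=-0.670000: f=1.727795 → w ← -0.670000 + 0.35·1.727795 = -0.065272
t=1.850000, w=-0.065272: f=1.032421 → w ← -0.065272 + 0.35·1.032421 = 0.296076
t=2.200000, w=0.296076: f=0.485774 → w ← 0.296076 + 0.35·0.485774 = 0.466097
w(2.55) ≈ 0.4661

0.4661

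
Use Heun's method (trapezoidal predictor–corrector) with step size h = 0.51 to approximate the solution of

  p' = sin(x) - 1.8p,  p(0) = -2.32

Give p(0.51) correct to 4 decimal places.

Heun: k1 = f(x_n, p_n); k2 = f(x_n + h, p_n + h·k1); p_{n+1} = p_n + (h/2)·(k1 + k2).
x=0.000000, p=-2.320000:
  k1 = f(0.000000, -2.320000) = 4.176000
  k2 = f(0.510000, -0.190240) = 0.830609
  p ← -2.320000 + (0.51/2)·(4.176000 + 0.830609) = -1.043315
p(0.51) ≈ -1.0433

-1.0433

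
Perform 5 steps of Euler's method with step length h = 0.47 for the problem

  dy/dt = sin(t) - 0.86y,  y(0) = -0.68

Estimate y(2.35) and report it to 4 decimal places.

Euler: y_{n+1} = y_n + h·f(t_n, y_n).
t=0.000000, y=-0.680000: f=0.584800 → y ← -0.680000 + 0.47·0.584800 = -0.405144
t=0.470000, y=-0.405144: f=0.801310 → y ← -0.405144 + 0.47·0.801310 = -0.028528
t=0.940000, y=-0.028528: f=0.832092 → y ← -0.028528 + 0.47·0.832092 = 0.362555
t=1.410000, y=0.362555: f=0.675303 → y ← 0.362555 + 0.47·0.675303 = 0.679947
t=1.880000, y=0.679947: f=0.367821 → y ← 0.679947 + 0.47·0.367821 = 0.852823
y(2.35) ≈ 0.8528

0.8528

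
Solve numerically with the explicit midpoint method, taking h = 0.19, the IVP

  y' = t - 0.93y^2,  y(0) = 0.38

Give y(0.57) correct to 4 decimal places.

0.4613

Midpoint: k1 = f(t_n, y_n); k2 = f(t_n + h/2, y_n + (h/2)·k1); y_{n+1} = y_n + h·k2.
t=0.000000, y=0.380000:
  k1 = f(0.000000, 0.380000) = -0.134292
  k2 = f(0.095000, 0.367242) = -0.030426
  y ← 0.380000 + 0.19·(-0.030426) = 0.374219
t=0.190000, y=0.374219:
  k1 = f(0.190000, 0.374219) = 0.059763
  k2 = f(0.285000, 0.379896) = 0.150781
  y ← 0.374219 + 0.19·0.150781 = 0.402867
t=0.380000, y=0.402867:
  k1 = f(0.380000, 0.402867) = 0.229059
  k2 = f(0.475000, 0.424628) = 0.307313
  y ← 0.402867 + 0.19·0.307313 = 0.461257
y(0.57) ≈ 0.4613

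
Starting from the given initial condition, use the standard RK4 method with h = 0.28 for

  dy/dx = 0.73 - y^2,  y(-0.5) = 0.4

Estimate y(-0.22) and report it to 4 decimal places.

RK4: k1 = f(x_n, y_n); k2 = f(x_n + h/2, y_n + (h/2)·k1); k3 = f(x_n + h/2, y_n + (h/2)·k2); k4 = f(x_n + h, y_n + h·k3); y_{n+1} = y_n + (h/6)·(k1 + 2k2 + 2k3 + k4).
x=-0.500000, y=0.400000:
  k1 = f(-0.500000, 0.400000) = 0.570000
  k2 = f(-0.360000, 0.479800) = 0.499792
  k3 = f(-0.360000, 0.469971) = 0.509127
  k4 = f(-0.220000, 0.542556) = 0.435633
  y ← 0.400000 + (0.28/6)·(k1 + 2k2 + 2k3 + k4) = 0.541095
y(-0.22) ≈ 0.5411

0.5411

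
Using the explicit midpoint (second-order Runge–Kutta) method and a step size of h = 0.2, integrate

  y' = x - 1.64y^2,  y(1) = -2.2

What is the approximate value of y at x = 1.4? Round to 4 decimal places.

Midpoint: k1 = f(x_n, y_n); k2 = f(x_n + h/2, y_n + (h/2)·k1); y_{n+1} = y_n + h·k2.
x=1.000000, y=-2.200000:
  k1 = f(1.000000, -2.200000) = -6.937600
  k2 = f(1.100000, -2.893760) = -12.633109
  y ← -2.200000 + 0.2·(-12.633109) = -4.726622
x=1.200000, y=-4.726622:
  k1 = f(1.200000, -4.726622) = -35.439164
  k2 = f(1.300000, -8.270538) = -110.878955
  y ← -4.726622 + 0.2·(-110.878955) = -26.902413
y(1.4) ≈ -26.9024

-26.9024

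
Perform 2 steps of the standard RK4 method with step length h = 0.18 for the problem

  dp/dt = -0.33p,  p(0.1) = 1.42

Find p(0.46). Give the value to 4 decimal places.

1.2609

RK4: k1 = f(t_n, p_n); k2 = f(t_n + h/2, p_n + (h/2)·k1); k3 = f(t_n + h/2, p_n + (h/2)·k2); k4 = f(t_n + h, p_n + h·k3); p_{n+1} = p_n + (h/6)·(k1 + 2k2 + 2k3 + k4).
t=0.100000, p=1.420000:
  k1 = f(0.100000, 1.420000) = -0.468600
  k2 = f(0.190000, 1.377826) = -0.454683
  k3 = f(0.190000, 1.379079) = -0.455096
  k4 = f(0.280000, 1.338083) = -0.441567
  p ← 1.420000 + (0.18/6)·(k1 + 2k2 + 2k3 + k4) = 1.338108
t=0.280000, p=1.338108:
  k1 = f(0.280000, 1.338108) = -0.441576
  k2 = f(0.370000, 1.298366) = -0.428461
  k3 = f(0.370000, 1.299547) = -0.428850
  k4 = f(0.460000, 1.260915) = -0.416102
  p ← 1.338108 + (0.18/6)·(k1 + 2k2 + 2k3 + k4) = 1.260939
p(0.46) ≈ 1.2609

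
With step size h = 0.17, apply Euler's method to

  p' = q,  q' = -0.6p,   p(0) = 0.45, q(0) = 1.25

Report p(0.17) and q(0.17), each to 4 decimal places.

0.6625, 1.2041

Euler on (p,q): p_{n+1} = p_n + h·p', q_{n+1} = q_n + h·q'.
0.000000: (0.450000, 1.250000); f=(1.250000, -0.270000) → (0.662500, 1.204100)
(p(0.17), q(0.17)) ≈ (0.6625, 1.2041)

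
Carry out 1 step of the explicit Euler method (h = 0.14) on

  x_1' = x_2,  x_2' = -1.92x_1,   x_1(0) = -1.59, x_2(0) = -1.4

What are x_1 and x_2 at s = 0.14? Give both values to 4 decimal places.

-1.7860, -0.9726

Euler on (x_1,x_2): x_1_{n+1} = x_1_n + h·x_1', x_2_{n+1} = x_2_n + h·x_2'.
0.000000: (-1.590000, -1.400000); f=(-1.400000, 3.052800) → (-1.786000, -0.972608)
(x_1(0.14), x_2(0.14)) ≈ (-1.7860, -0.9726)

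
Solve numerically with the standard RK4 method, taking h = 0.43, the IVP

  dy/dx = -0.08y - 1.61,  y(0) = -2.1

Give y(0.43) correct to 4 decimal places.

-2.7095

RK4: k1 = f(x_n, y_n); k2 = f(x_n + h/2, y_n + (h/2)·k1); k3 = f(x_n + h/2, y_n + (h/2)·k2); k4 = f(x_n + h, y_n + h·k3); y_{n+1} = y_n + (h/6)·(k1 + 2k2 + 2k3 + k4).
x=0.000000, y=-2.100000:
  k1 = f(0.000000, -2.100000) = -1.442000
  k2 = f(0.215000, -2.410030) = -1.417198
  k3 = f(0.215000, -2.404697) = -1.417624
  k4 = f(0.430000, -2.709578) = -1.393234
  y ← -2.100000 + (0.43/6)·(k1 + 2k2 + 2k3 + k4) = -2.709516
y(0.43) ≈ -2.7095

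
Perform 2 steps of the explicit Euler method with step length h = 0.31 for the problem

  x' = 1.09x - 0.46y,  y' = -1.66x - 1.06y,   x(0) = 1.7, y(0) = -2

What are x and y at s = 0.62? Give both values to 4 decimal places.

Euler on (x,y): x_{n+1} = x_n + h·x', y_{n+1} = y_n + h·y'.
0.000000: (1.700000, -2.000000); f=(2.773000, -0.702000) → (2.559630, -2.217620)
0.310000: (2.559630, -2.217620); f=(3.810102, -1.898309) → (3.740762, -2.806096)
(x(0.62), y(0.62)) ≈ (3.7408, -2.8061)

3.7408, -2.8061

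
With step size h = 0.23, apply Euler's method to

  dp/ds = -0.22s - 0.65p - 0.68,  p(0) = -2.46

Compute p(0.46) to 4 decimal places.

-2.0805

Euler: p_{n+1} = p_n + h·f(s_n, p_n).
s=0.000000, p=-2.460000: f=0.919000 → p ← -2.460000 + 0.23·0.919000 = -2.248630
s=0.230000, p=-2.248630: f=0.731009 → p ← -2.248630 + 0.23·0.731009 = -2.080498
p(0.46) ≈ -2.0805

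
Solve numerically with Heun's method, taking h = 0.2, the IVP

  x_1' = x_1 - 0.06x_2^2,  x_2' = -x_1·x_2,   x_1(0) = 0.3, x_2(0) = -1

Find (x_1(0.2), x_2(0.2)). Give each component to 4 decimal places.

0.3535, -0.9373

Heun on (x_1,x_2): k1 = f(s_n, state_n); k2 = f(s_n + h, state_n + h·k1); state_{n+1} = state_n + (h/2)·(k1 + k2).
0.000000: (0.300000, -1.000000)
  k1 = (0.240000, 0.300000)
  predictor → (0.348000, -0.940000)
  k2 = (0.294984, 0.327120)
  → (0.353498, -0.937288)
(x_1(0.2), x_2(0.2)) ≈ (0.3535, -0.9373)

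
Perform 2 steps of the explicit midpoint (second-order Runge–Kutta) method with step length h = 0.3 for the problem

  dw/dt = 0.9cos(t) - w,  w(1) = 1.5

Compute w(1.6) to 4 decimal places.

Midpoint: k1 = f(t_n, w_n); k2 = f(t_n + h/2, w_n + (h/2)·k1); w_{n+1} = w_n + h·k2.
t=1.000000, w=1.500000:
  k1 = f(1.000000, 1.500000) = -1.013728
  k2 = f(1.150000, 1.347941) = -0.980302
  w ← 1.500000 + 0.3·(-0.980302) = 1.205909
t=1.300000, w=1.205909:
  k1 = f(1.300000, 1.205909) = -0.965160
  k2 = f(1.450000, 1.061135) = -0.952683
  w ← 1.205909 + 0.3·(-0.952683) = 0.920105
w(1.6) ≈ 0.9201

0.9201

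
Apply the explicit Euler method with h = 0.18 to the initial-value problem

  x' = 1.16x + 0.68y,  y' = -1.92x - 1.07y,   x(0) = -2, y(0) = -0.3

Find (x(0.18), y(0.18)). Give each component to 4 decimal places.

Euler on (x,y): x_{n+1} = x_n + h·x', y_{n+1} = y_n + h·y'.
0.000000: (-2.000000, -0.300000); f=(-2.524000, 4.161000) → (-2.454320, 0.448980)
(x(0.18), y(0.18)) ≈ (-2.4543, 0.4490)

-2.4543, 0.4490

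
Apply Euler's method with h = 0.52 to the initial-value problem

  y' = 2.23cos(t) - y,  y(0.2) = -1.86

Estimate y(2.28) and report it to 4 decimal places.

Euler: y_{n+1} = y_n + h·f(t_n, y_n).
t=0.200000, y=-1.860000: f=4.045548 → y ← -1.860000 + 0.52·4.045548 = 0.243685
t=0.720000, y=0.243685: f=1.432842 → y ← 0.243685 + 0.52·1.432842 = 0.988763
t=1.240000, y=0.988763: f=-0.264467 → y ← 0.988763 + 0.52·(-0.264467) = 0.851240
t=1.760000, y=0.851240: f=-1.270651 → y ← 0.851240 + 0.52·(-1.270651) = 0.190501
y(2.28) ≈ 0.1905

0.1905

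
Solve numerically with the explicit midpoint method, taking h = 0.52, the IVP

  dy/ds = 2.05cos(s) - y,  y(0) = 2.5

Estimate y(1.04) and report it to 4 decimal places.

Midpoint: k1 = f(s_n, y_n); k2 = f(s_n + h/2, y_n + (h/2)·k1); y_{n+1} = y_n + h·k2.
s=0.000000, y=2.500000:
  k1 = f(0.000000, 2.500000) = -0.450000
  k2 = f(0.260000, 2.383000) = -0.401901
  y ← 2.500000 + 0.52·(-0.401901) = 2.291012
s=0.520000, y=2.291012:
  k1 = f(0.520000, 2.291012) = -0.511982
  k2 = f(0.780000, 2.157896) = -0.700524
  y ← 2.291012 + 0.52·(-0.700524) = 1.926739
y(1.04) ≈ 1.9267

1.9267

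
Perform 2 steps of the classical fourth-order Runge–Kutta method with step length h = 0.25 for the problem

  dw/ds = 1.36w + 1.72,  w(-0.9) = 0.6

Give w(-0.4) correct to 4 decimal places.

2.4158

RK4: k1 = f(s_n, w_n); k2 = f(s_n + h/2, w_n + (h/2)·k1); k3 = f(s_n + h/2, w_n + (h/2)·k2); k4 = f(s_n + h, w_n + h·k3); w_{n+1} = w_n + (h/6)·(k1 + 2k2 + 2k3 + k4).
s=-0.900000, w=0.600000:
  k1 = f(-0.900000, 0.600000) = 2.536000
  k2 = f(-0.775000, 0.917000) = 2.967120
  k3 = f(-0.775000, 0.970890) = 3.040410
  k4 = f(-0.650000, 1.360103) = 3.569740
  w ← 0.600000 + (0.25/6)·(k1 + 2k2 + 2k3 + k4) = 1.355033
s=-0.650000, w=1.355033:
  k1 = f(-0.650000, 1.355033) = 3.562845
  k2 = f(-0.525000, 1.800389) = 4.168529
  k3 = f(-0.525000, 1.876099) = 4.271495
  k4 = f(-0.400000, 2.422907) = 5.015154
  w ← 1.355033 + (0.25/6)·(k1 + 2k2 + 2k3 + k4) = 2.415785
w(-0.4) ≈ 2.4158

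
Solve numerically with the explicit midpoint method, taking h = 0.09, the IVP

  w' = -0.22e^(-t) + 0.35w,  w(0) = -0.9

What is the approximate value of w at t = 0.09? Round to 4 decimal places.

-0.9480

Midpoint: k1 = f(t_n, w_n); k2 = f(t_n + h/2, w_n + (h/2)·k1); w_{n+1} = w_n + h·k2.
t=0.000000, w=-0.900000:
  k1 = f(0.000000, -0.900000) = -0.535000
  k2 = f(0.045000, -0.924075) = -0.533746
  w ← -0.900000 + 0.09·(-0.533746) = -0.948037
w(0.09) ≈ -0.9480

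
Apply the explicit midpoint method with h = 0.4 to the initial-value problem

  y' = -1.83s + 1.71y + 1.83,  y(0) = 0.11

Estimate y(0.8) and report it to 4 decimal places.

Midpoint: k1 = f(s_n, y_n); k2 = f(s_n + h/2, y_n + (h/2)·k1); y_{n+1} = y_n + h·k2.
s=0.000000, y=0.110000:
  k1 = f(0.000000, 0.110000) = 2.018100
  k2 = f(0.200000, 0.513620) = 2.342290
  y ← 0.110000 + 0.4·2.342290 = 1.046916
s=0.400000, y=1.046916:
  k1 = f(0.400000, 1.046916) = 2.888226
  k2 = f(0.600000, 1.624561) = 3.510000
  y ← 1.046916 + 0.4·3.510000 = 2.450916
y(0.8) ≈ 2.4509

2.4509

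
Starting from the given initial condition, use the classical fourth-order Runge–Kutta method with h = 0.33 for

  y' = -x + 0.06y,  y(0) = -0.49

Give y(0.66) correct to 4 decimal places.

RK4: k1 = f(x_n, y_n); k2 = f(x_n + h/2, y_n + (h/2)·k1); k3 = f(x_n + h/2, y_n + (h/2)·k2); k4 = f(x_n + h, y_n + h·k3); y_{n+1} = y_n + (h/6)·(k1 + 2k2 + 2k3 + k4).
x=0.000000, y=-0.490000:
  k1 = f(0.000000, -0.490000) = -0.029400
  k2 = f(0.165000, -0.494851) = -0.194691
  k3 = f(0.165000, -0.522124) = -0.196327
  k4 = f(0.330000, -0.554788) = -0.363287
  y ← -0.490000 + (0.33/6)·(k1 + 2k2 + 2k3 + k4) = -0.554610
x=0.330000, y=-0.554610:
  k1 = f(0.330000, -0.554610) = -0.363277
  k2 = f(0.495000, -0.614550) = -0.531873
  k3 = f(0.495000, -0.642369) = -0.533542
  k4 = f(0.660000, -0.730679) = -0.703841
  y ← -0.554610 + (0.33/6)·(k1 + 2k2 + 2k3 + k4) = -0.730497
y(0.66) ≈ -0.7305

-0.7305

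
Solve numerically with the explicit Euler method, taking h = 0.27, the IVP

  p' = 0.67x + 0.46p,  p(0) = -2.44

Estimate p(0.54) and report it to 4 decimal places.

-3.0349

Euler: p_{n+1} = p_n + h·f(x_n, p_n).
x=0.000000, p=-2.440000: f=-1.122400 → p ← -2.440000 + 0.27·(-1.122400) = -2.743048
x=0.270000, p=-2.743048: f=-1.080902 → p ← -2.743048 + 0.27·(-1.080902) = -3.034892
p(0.54) ≈ -3.0349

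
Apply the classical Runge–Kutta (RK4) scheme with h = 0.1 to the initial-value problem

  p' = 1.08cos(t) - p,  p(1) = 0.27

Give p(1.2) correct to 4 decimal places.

RK4: k1 = f(t_n, p_n); k2 = f(t_n + h/2, p_n + (h/2)·k1); k3 = f(t_n + h/2, p_n + (h/2)·k2); k4 = f(t_n + h, p_n + h·k3); p_{n+1} = p_n + (h/6)·(k1 + 2k2 + 2k3 + k4).
t=1.000000, p=0.270000:
  k1 = f(1.000000, 0.270000) = 0.313526
  k2 = f(1.050000, 0.285676) = 0.251700
  k3 = f(1.050000, 0.282585) = 0.254792
  k4 = f(1.100000, 0.295479) = 0.194405
  p ← 0.270000 + (0.1/6)·(k1 + 2k2 + 2k3 + k4) = 0.295349
t=1.100000, p=0.295349:
  k1 = f(1.100000, 0.295349) = 0.194535
  k2 = f(1.150000, 0.305075) = 0.136091
  k3 = f(1.150000, 0.302153) = 0.139013
  k4 = f(1.200000, 0.309250) = 0.082096
  p ← 0.295349 + (0.1/6)·(k1 + 2k2 + 2k3 + k4) = 0.309129
p(1.2) ≈ 0.3091

0.3091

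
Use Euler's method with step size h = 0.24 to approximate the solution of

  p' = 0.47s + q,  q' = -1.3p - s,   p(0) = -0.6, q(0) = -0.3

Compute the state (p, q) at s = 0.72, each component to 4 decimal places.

-0.6084, 0.1337

Euler on (p,q): p_{n+1} = p_n + h·p', q_{n+1} = q_n + h·q'.
0.000000: (-0.600000, -0.300000); f=(-0.300000, 0.780000) → (-0.672000, -0.112800)
0.240000: (-0.672000, -0.112800); f=(0.000000, 0.633600) → (-0.672000, 0.039264)
0.480000: (-0.672000, 0.039264); f=(0.264864, 0.393600) → (-0.608433, 0.133728)
(p(0.72), q(0.72)) ≈ (-0.6084, 0.1337)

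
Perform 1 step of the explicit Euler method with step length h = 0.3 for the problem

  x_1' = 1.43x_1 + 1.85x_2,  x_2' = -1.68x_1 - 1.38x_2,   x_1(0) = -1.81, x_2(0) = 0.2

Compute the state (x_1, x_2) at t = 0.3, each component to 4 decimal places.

-2.4755, 1.0294

Euler on (x_1,x_2): x_1_{n+1} = x_1_n + h·x_1', x_2_{n+1} = x_2_n + h·x_2'.
0.000000: (-1.810000, 0.200000); f=(-2.218300, 2.764800) → (-2.475490, 1.029440)
(x_1(0.3), x_2(0.3)) ≈ (-2.4755, 1.0294)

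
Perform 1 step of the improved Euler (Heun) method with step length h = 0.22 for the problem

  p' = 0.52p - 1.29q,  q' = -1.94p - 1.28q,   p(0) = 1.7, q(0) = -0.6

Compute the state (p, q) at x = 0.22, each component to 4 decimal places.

2.1646, -1.1561

Heun on (p,q): k1 = f(x_n, state_n); k2 = f(x_n + h, state_n + h·k1); state_{n+1} = state_n + (h/2)·(k1 + k2).
0.000000: (1.700000, -0.600000)
  k1 = (1.658000, -2.530000)
  predictor → (2.064760, -1.156600)
  k2 = (2.565689, -2.525186)
  → (2.164606, -1.156071)
(p(0.22), q(0.22)) ≈ (2.1646, -1.1561)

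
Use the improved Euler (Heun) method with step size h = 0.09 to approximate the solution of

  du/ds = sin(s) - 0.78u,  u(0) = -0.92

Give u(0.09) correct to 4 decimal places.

Heun: k1 = f(s_n, u_n); k2 = f(s_n + h, u_n + h·k1); u_{n+1} = u_n + (h/2)·(k1 + k2).
s=0.000000, u=-0.920000:
  k1 = f(0.000000, -0.920000) = 0.717600
  k2 = f(0.090000, -0.855416) = 0.757103
  u ← -0.920000 + (0.09/2)·(0.717600 + 0.757103) = -0.853638
u(0.09) ≈ -0.8536

-0.8536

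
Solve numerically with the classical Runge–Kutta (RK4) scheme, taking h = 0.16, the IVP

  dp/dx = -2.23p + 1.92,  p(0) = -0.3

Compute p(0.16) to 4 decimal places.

RK4: k1 = f(x_n, p_n); k2 = f(x_n + h/2, p_n + (h/2)·k1); k3 = f(x_n + h/2, p_n + (h/2)·k2); k4 = f(x_n + h, p_n + h·k3); p_{n+1} = p_n + (h/6)·(k1 + 2k2 + 2k3 + k4).
x=0.000000, p=-0.300000:
  k1 = f(0.000000, -0.300000) = 2.589000
  k2 = f(0.080000, -0.092880) = 2.127122
  k3 = f(0.080000, -0.129830) = 2.209521
  k4 = f(0.160000, 0.053523) = 1.800643
  p ← -0.300000 + (0.16/6)·(k1 + 2k2 + 2k3 + k4) = 0.048345
p(0.16) ≈ 0.0483

0.0483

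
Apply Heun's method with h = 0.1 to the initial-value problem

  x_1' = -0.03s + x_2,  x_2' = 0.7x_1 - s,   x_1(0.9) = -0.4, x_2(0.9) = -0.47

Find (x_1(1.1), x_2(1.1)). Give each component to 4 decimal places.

Heun on (x_1,x_2): k1 = f(s_n, state_n); k2 = f(s_n + h, state_n + h·k1); state_{n+1} = state_n + (h/2)·(k1 + k2).
0.900000: (-0.400000, -0.470000)
  k1 = (-0.497000, -1.180000)
  predictor → (-0.449700, -0.588000)
  k2 = (-0.618000, -1.314790)
  → (-0.455750, -0.594739)
1.000000: (-0.455750, -0.594739)
  k1 = (-0.624740, -1.319025)
  predictor → (-0.518224, -0.726642)
  k2 = (-0.759642, -1.462757)
  → (-0.524969, -0.733829)
(x_1(1.1), x_2(1.1)) ≈ (-0.5250, -0.7338)

-0.5250, -0.7338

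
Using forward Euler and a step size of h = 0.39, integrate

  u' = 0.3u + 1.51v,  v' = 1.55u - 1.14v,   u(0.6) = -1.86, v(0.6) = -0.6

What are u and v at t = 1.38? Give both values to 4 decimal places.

-3.5738, -2.2791

Euler on (u,v): u_{n+1} = u_n + h·u', v_{n+1} = v_n + h·v'.
0.600000: (-1.860000, -0.600000); f=(-1.464000, -2.199000) → (-2.430960, -1.457610)
0.990000: (-2.430960, -1.457610); f=(-2.930279, -2.106313) → (-3.573769, -2.279072)
(u(1.38), v(1.38)) ≈ (-3.5738, -2.2791)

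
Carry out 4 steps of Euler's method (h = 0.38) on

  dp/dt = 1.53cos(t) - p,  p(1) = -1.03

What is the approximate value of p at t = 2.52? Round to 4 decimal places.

-0.4161

Euler: p_{n+1} = p_n + h·f(t_n, p_n).
t=1.000000, p=-1.030000: f=1.856663 → p ← -1.030000 + 0.38·1.856663 = -0.324468
t=1.380000, p=-0.324468: f=0.614619 → p ← -0.324468 + 0.38·0.614619 = -0.090913
t=1.760000, p=-0.090913: f=-0.196844 → p ← -0.090913 + 0.38·(-0.196844) = -0.165714
t=2.140000, p=-0.165714: f=-0.658897 → p ← -0.165714 + 0.38·(-0.658897) = -0.416095
p(2.52) ≈ -0.4161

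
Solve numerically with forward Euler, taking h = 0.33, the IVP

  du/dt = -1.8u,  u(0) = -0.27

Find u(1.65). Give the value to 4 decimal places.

Euler: u_{n+1} = u_n + h·f(t_n, u_n).
t=0.000000, u=-0.270000: f=0.486000 → u ← -0.270000 + 0.33·0.486000 = -0.109620
t=0.330000, u=-0.109620: f=0.197316 → u ← -0.109620 + 0.33·0.197316 = -0.044506
t=0.660000, u=-0.044506: f=0.080110 → u ← -0.044506 + 0.33·0.080110 = -0.018069
t=0.990000, u=-0.018069: f=0.032525 → u ← -0.018069 + 0.33·0.032525 = -0.007336
t=1.320000, u=-0.007336: f=0.013205 → u ← -0.007336 + 0.33·0.013205 = -0.002978
u(1.65) ≈ -0.0030

-0.0030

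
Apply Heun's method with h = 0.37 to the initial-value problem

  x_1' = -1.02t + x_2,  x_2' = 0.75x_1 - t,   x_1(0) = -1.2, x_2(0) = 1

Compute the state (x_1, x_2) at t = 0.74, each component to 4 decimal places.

Heun on (x_1,x_2): k1 = f(t_n, state_n); k2 = f(t_n + h, state_n + h·k1); state_{n+1} = state_n + (h/2)·(k1 + k2).
0.000000: (-1.200000, 1.000000)
  k1 = (1.000000, -0.900000)
  predictor → (-0.830000, 0.667000)
  k2 = (0.289600, -0.992500)
  → (-0.961424, 0.649887)
0.370000: (-0.961424, 0.649887)
  k1 = (0.272487, -1.091068)
  predictor → (-0.860604, 0.246192)
  k2 = (-0.508608, -1.385453)
  → (-1.005106, 0.191731)
(x_1(0.74), x_2(0.74)) ≈ (-1.0051, 0.1917)

-1.0051, 0.1917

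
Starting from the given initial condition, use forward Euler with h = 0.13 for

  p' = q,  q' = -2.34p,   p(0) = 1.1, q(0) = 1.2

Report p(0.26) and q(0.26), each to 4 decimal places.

1.3685, 0.4833

Euler on (p,q): p_{n+1} = p_n + h·p', q_{n+1} = q_n + h·q'.
0.000000: (1.100000, 1.200000); f=(1.200000, -2.574000) → (1.256000, 0.865380)
0.130000: (1.256000, 0.865380); f=(0.865380, -2.939040) → (1.368499, 0.483305)
(p(0.26), q(0.26)) ≈ (1.3685, 0.4833)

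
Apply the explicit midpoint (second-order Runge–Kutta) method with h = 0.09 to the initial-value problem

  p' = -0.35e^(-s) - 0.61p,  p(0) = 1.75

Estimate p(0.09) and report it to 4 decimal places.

1.6273

Midpoint: k1 = f(s_n, p_n); k2 = f(s_n + h/2, p_n + (h/2)·k1); p_{n+1} = p_n + h·k2.
s=0.000000, p=1.750000:
  k1 = f(0.000000, 1.750000) = -1.417500
  k2 = f(0.045000, 1.686212) = -1.363189
  p ← 1.750000 + 0.09·(-1.363189) = 1.627313
p(0.09) ≈ 1.6273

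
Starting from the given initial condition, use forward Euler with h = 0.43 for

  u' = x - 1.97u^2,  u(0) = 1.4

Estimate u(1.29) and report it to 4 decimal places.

Euler: u_{n+1} = u_n + h·f(x_n, u_n).
x=0.000000, u=1.400000: f=-3.861200 → u ← 1.400000 + 0.43·(-3.861200) = -0.260316
x=0.430000, u=-0.260316: f=0.296504 → u ← -0.260316 + 0.43·0.296504 = -0.132819
x=0.860000, u=-0.132819: f=0.825247 → u ← -0.132819 + 0.43·0.825247 = 0.222037
u(1.29) ≈ 0.2220

0.2220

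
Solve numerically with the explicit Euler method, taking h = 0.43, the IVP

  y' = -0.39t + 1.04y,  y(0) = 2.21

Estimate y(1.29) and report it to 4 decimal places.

6.4499

Euler: y_{n+1} = y_n + h·f(t_n, y_n).
t=0.000000, y=2.210000: f=2.298400 → y ← 2.210000 + 0.43·2.298400 = 3.198312
t=0.430000, y=3.198312: f=3.158544 → y ← 3.198312 + 0.43·3.158544 = 4.556486
t=0.860000, y=4.556486: f=4.403346 → y ← 4.556486 + 0.43·4.403346 = 6.449925
y(1.29) ≈ 6.4499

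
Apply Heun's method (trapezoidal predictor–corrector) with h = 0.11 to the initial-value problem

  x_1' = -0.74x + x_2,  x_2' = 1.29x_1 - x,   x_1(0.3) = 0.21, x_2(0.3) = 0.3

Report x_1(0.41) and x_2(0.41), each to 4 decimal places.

Heun on (x_1,x_2): k1 = f(x_n, state_n); k2 = f(x_n + h, state_n + h·k1); state_{n+1} = state_n + (h/2)·(k1 + k2).
0.300000: (0.210000, 0.300000)
  k1 = (0.078000, -0.029100)
  predictor → (0.218580, 0.296799)
  k2 = (-0.006601, -0.128032)
  → (0.213927, 0.291358)
(x_1(0.41), x_2(0.41)) ≈ (0.2139, 0.2914)

0.2139, 0.2914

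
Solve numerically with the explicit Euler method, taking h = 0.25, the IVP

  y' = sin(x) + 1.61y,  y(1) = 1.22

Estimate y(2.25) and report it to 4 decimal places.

9.1515

Euler: y_{n+1} = y_n + h·f(x_n, y_n).
x=1.000000, y=1.220000: f=2.805671 → y ← 1.220000 + 0.25·2.805671 = 1.921418
x=1.250000, y=1.921418: f=4.042467 → y ← 1.921418 + 0.25·4.042467 = 2.932035
x=1.500000, y=2.932035: f=5.718071 → y ← 2.932035 + 0.25·5.718071 = 4.361552
x=1.750000, y=4.361552: f=8.006085 → y ← 4.361552 + 0.25·8.006085 = 6.363073
x=2.000000, y=6.363073: f=11.153846 → y ← 6.363073 + 0.25·11.153846 = 9.151535
y(2.25) ≈ 9.1515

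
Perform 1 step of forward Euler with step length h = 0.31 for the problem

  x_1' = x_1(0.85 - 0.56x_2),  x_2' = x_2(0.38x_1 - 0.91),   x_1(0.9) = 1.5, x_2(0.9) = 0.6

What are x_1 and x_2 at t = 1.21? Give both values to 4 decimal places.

Euler on (x_1,x_2): x_1_{n+1} = x_1_n + h·x_1', x_2_{n+1} = x_2_n + h·x_2'.
0.900000: (1.500000, 0.600000); f=(0.771000, -0.204000) → (1.739010, 0.536760)
(x_1(1.21), x_2(1.21)) ≈ (1.7390, 0.5368)

1.7390, 0.5368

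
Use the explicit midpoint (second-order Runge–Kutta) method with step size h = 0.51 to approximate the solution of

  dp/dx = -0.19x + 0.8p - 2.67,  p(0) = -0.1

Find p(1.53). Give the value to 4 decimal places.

-8.3860

Midpoint: k1 = f(x_n, p_n); k2 = f(x_n + h/2, p_n + (h/2)·k1); p_{n+1} = p_n + h·k2.
x=0.000000, p=-0.100000:
  k1 = f(0.000000, -0.100000) = -2.750000
  k2 = f(0.255000, -0.801250) = -3.359450
  p ← -0.100000 + 0.51·(-3.359450) = -1.813319
x=0.510000, p=-1.813319:
  k1 = f(0.510000, -1.813319) = -4.217556
  k2 = f(0.765000, -2.888796) = -5.126387
  p ← -1.813319 + 0.51·(-5.126387) = -4.427777
x=1.020000, p=-4.427777:
  k1 = f(1.020000, -4.427777) = -6.406021
  k2 = f(1.275000, -6.061312) = -7.761300
  p ← -4.427777 + 0.51·(-7.761300) = -8.386040
p(1.53) ≈ -8.3860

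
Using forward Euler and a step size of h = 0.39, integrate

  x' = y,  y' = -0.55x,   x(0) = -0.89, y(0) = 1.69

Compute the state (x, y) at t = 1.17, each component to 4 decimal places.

1.2555, 1.8226

Euler on (x,y): x_{n+1} = x_n + h·x', y_{n+1} = y_n + h·y'.
0.000000: (-0.890000, 1.690000); f=(1.690000, 0.489500) → (-0.230900, 1.880905)
0.390000: (-0.230900, 1.880905); f=(1.880905, 0.126995) → (0.502653, 1.930433)
0.780000: (0.502653, 1.930433); f=(1.930433, -0.276459) → (1.255522, 1.822614)
(x(1.17), y(1.17)) ≈ (1.2555, 1.8226)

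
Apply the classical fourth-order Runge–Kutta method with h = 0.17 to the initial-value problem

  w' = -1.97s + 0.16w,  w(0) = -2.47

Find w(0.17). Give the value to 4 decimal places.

-2.5668

RK4: k1 = f(s_n, w_n); k2 = f(s_n + h/2, w_n + (h/2)·k1); k3 = f(s_n + h/2, w_n + (h/2)·k2); k4 = f(s_n + h, w_n + h·k3); w_{n+1} = w_n + (h/6)·(k1 + 2k2 + 2k3 + k4).
s=0.000000, w=-2.470000:
  k1 = f(0.000000, -2.470000) = -0.395200
  k2 = f(0.085000, -2.503592) = -0.568025
  k3 = f(0.085000, -2.518282) = -0.570375
  k4 = f(0.170000, -2.566964) = -0.745614
  w ← -2.470000 + (0.17/6)·(k1 + 2k2 + 2k3 + k4) = -2.566832
w(0.17) ≈ -2.5668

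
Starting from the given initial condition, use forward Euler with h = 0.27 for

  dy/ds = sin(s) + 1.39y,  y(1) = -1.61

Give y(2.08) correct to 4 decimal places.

Euler: y_{n+1} = y_n + h·f(s_n, y_n).
s=1.000000, y=-1.610000: f=-1.396429 → y ← -1.610000 + 0.27·(-1.396429) = -1.987036
s=1.270000, y=-1.987036: f=-1.806879 → y ← -1.987036 + 0.27·(-1.806879) = -2.474893
s=1.540000, y=-2.474893: f=-2.440576 → y ← -2.474893 + 0.27·(-2.440576) = -3.133849
s=1.810000, y=-3.133849: f=-3.384523 → y ← -3.133849 + 0.27·(-3.384523) = -4.047670
y(2.08) ≈ -4.0477

-4.0477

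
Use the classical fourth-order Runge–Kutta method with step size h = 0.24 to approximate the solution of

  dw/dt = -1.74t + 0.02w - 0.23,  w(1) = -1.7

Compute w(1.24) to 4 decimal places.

RK4: k1 = f(t_n, w_n); k2 = f(t_n + h/2, w_n + (h/2)·k1); k3 = f(t_n + h/2, w_n + (h/2)·k2); k4 = f(t_n + h, w_n + h·k3); w_{n+1} = w_n + (h/6)·(k1 + 2k2 + 2k3 + k4).
t=1.000000, w=-1.700000:
  k1 = f(1.000000, -1.700000) = -2.004000
  k2 = f(1.120000, -1.940480) = -2.217610
  k3 = f(1.120000, -1.966113) = -2.218122
  k4 = f(1.240000, -2.232349) = -2.432247
  w ← -1.700000 + (0.24/6)·(k1 + 2k2 + 2k3 + k4) = -2.232308
w(1.24) ≈ -2.2323

-2.2323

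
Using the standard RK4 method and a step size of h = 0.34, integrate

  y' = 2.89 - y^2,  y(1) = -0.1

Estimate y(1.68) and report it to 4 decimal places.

RK4: k1 = f(t_n, y_n); k2 = f(t_n + h/2, y_n + (h/2)·k1); k3 = f(t_n + h/2, y_n + (h/2)·k2); k4 = f(t_n + h, y_n + h·k3); y_{n+1} = y_n + (h/6)·(k1 + 2k2 + 2k3 + k4).
t=1.000000, y=-0.100000:
  k1 = f(1.000000, -0.100000) = 2.880000
  k2 = f(1.170000, 0.389600) = 2.738212
  k3 = f(1.170000, 0.365496) = 2.756413
  k4 = f(1.340000, 0.837180) = 2.189129
  y ← -0.100000 + (0.34/6)·(k1 + 2k2 + 2k3 + k4) = 0.809975
t=1.340000, y=0.809975:
  k1 = f(1.340000, 0.809975) = 2.233941
  k2 = f(1.510000, 1.189745) = 1.474508
  k3 = f(1.510000, 1.060641) = 1.765041
  k4 = f(1.680000, 1.410089) = 0.901650
  y ← 0.809975 + (0.34/6)·(k1 + 2k2 + 2k3 + k4) = 1.354807
y(1.68) ≈ 1.3548

1.3548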